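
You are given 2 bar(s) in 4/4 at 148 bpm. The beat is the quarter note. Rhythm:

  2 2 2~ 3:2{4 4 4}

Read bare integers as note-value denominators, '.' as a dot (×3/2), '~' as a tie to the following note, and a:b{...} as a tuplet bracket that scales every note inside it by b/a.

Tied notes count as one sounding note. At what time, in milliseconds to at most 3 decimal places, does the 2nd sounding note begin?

note 2 onset = 2b = 810.811ms

1. 0.0ms @ 0 + 810.811ms (2)
2. 810.811ms @ 2 + 810.811ms (2)
3. 1621.622ms @ 4 + 1081.081ms (8/3)
4. 2702.703ms @ 20/3 + 270.27ms (2/3)
5. 2972.973ms @ 22/3 + 270.27ms (2/3)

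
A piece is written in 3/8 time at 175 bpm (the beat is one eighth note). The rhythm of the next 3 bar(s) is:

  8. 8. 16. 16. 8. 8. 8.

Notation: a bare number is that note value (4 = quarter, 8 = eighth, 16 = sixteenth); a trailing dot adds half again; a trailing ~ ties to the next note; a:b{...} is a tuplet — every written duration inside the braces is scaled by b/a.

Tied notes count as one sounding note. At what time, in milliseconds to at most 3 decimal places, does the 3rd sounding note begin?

note 3 onset = 3b = 1028.571ms

1. 0.0ms @ 0 + 514.286ms (3/2)
2. 514.286ms @ 3/2 + 514.286ms (3/2)
3. 1028.571ms @ 3 + 257.143ms (3/4)
4. 1285.714ms @ 15/4 + 257.143ms (3/4)
5. 1542.857ms @ 9/2 + 514.286ms (3/2)
6. 2057.143ms @ 6 + 514.286ms (3/2)
7. 2571.429ms @ 15/2 + 514.286ms (3/2)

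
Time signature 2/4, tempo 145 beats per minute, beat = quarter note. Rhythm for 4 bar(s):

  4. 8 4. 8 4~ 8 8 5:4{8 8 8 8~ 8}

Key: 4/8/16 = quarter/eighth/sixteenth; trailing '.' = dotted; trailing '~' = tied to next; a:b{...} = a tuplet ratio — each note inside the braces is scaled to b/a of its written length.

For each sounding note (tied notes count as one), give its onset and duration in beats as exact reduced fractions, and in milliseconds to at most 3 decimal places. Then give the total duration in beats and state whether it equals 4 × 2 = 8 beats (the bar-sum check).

1) 0.0ms=0b +620.69ms=3/2b
2) 620.69ms=3/2b +206.897ms=1/2b
3) 827.586ms=2b +620.69ms=3/2b
4) 1448.276ms=7/2b +206.897ms=1/2b
5) 1655.172ms=4b +620.69ms=3/2b
6) 2275.862ms=11/2b +206.897ms=1/2b
7) 2482.759ms=6b +165.517ms=2/5b
8) 2648.276ms=32/5b +165.517ms=2/5b
9) 2813.793ms=34/5b +165.517ms=2/5b
10) 2979.31ms=36/5b +331.034ms=4/5b
Σ=8b of 8 (145bpm 2/4) — PASS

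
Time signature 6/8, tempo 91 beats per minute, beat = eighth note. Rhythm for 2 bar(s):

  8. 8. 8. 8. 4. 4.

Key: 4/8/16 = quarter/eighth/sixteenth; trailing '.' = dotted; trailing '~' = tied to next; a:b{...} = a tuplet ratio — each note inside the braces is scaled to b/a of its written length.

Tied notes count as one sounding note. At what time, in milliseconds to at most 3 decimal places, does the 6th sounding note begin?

note 6 onset = 9b = 5934.066ms

1. 0.0ms @ 0 + 989.011ms (3/2)
2. 989.011ms @ 3/2 + 989.011ms (3/2)
3. 1978.022ms @ 3 + 989.011ms (3/2)
4. 2967.033ms @ 9/2 + 989.011ms (3/2)
5. 3956.044ms @ 6 + 1978.022ms (3)
6. 5934.066ms @ 9 + 1978.022ms (3)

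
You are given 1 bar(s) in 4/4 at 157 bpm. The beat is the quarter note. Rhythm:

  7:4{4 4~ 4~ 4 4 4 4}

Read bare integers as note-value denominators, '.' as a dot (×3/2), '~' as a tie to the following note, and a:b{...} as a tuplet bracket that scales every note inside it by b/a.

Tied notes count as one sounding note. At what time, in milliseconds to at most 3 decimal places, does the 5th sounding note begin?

note 5 onset = 24/7b = 1310.282ms

1. 0.0ms @ 0 + 218.38ms (4/7)
2. 218.38ms @ 4/7 + 655.141ms (12/7)
3. 873.521ms @ 16/7 + 218.38ms (4/7)
4. 1091.902ms @ 20/7 + 218.38ms (4/7)
5. 1310.282ms @ 24/7 + 218.38ms (4/7)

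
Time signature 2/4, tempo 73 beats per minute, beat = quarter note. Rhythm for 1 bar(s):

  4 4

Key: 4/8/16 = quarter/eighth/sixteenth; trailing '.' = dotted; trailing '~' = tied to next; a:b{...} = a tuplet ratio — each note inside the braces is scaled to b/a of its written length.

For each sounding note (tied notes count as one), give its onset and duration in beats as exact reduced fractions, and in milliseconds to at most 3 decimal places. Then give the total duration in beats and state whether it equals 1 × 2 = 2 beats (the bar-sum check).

1) 0.0ms=0b +821.918ms=1b
2) 821.918ms=1b +821.918ms=1b
Σ=2b of 2 (73bpm 2/4) — PASS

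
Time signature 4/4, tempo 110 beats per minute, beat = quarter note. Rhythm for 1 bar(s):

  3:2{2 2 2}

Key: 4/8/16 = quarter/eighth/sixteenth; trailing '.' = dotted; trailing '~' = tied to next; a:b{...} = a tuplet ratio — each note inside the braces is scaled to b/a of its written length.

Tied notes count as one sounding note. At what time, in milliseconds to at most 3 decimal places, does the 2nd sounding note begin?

note 2 onset = 4/3b = 727.273ms

1. 0.0ms @ 0 + 727.273ms (4/3)
2. 727.273ms @ 4/3 + 727.273ms (4/3)
3. 1454.545ms @ 8/3 + 727.273ms (4/3)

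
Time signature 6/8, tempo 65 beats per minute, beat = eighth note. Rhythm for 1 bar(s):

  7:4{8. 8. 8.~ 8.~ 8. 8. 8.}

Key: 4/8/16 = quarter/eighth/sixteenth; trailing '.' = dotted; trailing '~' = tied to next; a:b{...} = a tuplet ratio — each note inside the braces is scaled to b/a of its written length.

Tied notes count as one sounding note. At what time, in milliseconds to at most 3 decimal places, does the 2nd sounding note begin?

1. 0.0ms @ 0 + 791.209ms (6/7)
2. 791.209ms @ 6/7 + 791.209ms (6/7)
3. 1582.418ms @ 12/7 + 2373.626ms (18/7)
4. 3956.044ms @ 30/7 + 791.209ms (6/7)
5. 4747.253ms @ 36/7 + 791.209ms (6/7)

note 2 onset = 6/7b = 791.209ms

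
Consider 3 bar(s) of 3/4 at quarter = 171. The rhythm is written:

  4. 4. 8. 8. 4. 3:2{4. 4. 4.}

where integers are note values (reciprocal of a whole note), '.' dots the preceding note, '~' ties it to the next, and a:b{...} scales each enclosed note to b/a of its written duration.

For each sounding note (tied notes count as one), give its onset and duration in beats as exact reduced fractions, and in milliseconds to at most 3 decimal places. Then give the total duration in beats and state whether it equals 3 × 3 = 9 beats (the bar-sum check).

1) 0.0ms=0b +526.316ms=3/2b
2) 526.316ms=3/2b +526.316ms=3/2b
3) 1052.632ms=3b +263.158ms=3/4b
4) 1315.789ms=15/4b +263.158ms=3/4b
5) 1578.947ms=9/2b +526.316ms=3/2b
6) 2105.263ms=6b +350.877ms=1b
7) 2456.14ms=7b +350.877ms=1b
8) 2807.018ms=8b +350.877ms=1b
Σ=9b of 9 (171bpm 3/4) — PASS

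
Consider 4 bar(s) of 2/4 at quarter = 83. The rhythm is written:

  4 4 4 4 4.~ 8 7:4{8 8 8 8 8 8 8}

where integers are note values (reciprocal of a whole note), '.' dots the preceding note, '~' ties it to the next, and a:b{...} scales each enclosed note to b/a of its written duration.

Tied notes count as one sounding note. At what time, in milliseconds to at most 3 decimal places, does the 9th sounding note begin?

note 9 onset = 48/7b = 4956.971ms

1. 0.0ms @ 0 + 722.892ms (1)
2. 722.892ms @ 1 + 722.892ms (1)
3. 1445.783ms @ 2 + 722.892ms (1)
4. 2168.675ms @ 3 + 722.892ms (1)
5. 2891.566ms @ 4 + 1445.783ms (2)
6. 4337.349ms @ 6 + 206.54ms (2/7)
7. 4543.89ms @ 44/7 + 206.54ms (2/7)
8. 4750.43ms @ 46/7 + 206.54ms (2/7)
9. 4956.971ms @ 48/7 + 206.54ms (2/7)
10. 5163.511ms @ 50/7 + 206.54ms (2/7)
11. 5370.052ms @ 52/7 + 206.54ms (2/7)
12. 5576.592ms @ 54/7 + 206.54ms (2/7)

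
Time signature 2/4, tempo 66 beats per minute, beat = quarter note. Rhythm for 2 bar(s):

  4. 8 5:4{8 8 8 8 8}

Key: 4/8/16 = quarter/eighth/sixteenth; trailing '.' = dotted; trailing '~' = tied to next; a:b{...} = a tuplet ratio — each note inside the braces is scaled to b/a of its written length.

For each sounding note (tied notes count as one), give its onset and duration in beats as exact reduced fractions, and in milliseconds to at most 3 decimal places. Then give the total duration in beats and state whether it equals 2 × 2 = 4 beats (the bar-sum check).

1) 0.0ms=0b +1363.636ms=3/2b
2) 1363.636ms=3/2b +454.545ms=1/2b
3) 1818.182ms=2b +363.636ms=2/5b
4) 2181.818ms=12/5b +363.636ms=2/5b
5) 2545.455ms=14/5b +363.636ms=2/5b
6) 2909.091ms=16/5b +363.636ms=2/5b
7) 3272.727ms=18/5b +363.636ms=2/5b
Σ=4b of 4 (66bpm 2/4) — PASS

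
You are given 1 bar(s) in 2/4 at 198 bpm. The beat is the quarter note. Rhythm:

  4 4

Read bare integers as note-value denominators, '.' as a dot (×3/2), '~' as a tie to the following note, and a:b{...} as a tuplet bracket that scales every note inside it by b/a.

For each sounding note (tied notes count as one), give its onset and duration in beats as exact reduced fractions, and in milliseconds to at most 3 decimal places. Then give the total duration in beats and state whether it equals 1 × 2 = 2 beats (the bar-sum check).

1) 0.0ms=0b +303.03ms=1b
2) 303.03ms=1b +303.03ms=1b
Σ=2b of 2 (198bpm 2/4) — PASS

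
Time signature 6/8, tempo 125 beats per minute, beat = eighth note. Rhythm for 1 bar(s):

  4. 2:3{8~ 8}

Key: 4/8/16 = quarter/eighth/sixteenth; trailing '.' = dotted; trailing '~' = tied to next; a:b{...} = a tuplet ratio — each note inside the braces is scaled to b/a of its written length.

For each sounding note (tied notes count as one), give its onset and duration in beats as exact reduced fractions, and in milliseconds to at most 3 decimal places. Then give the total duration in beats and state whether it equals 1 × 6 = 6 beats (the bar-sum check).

1) 0.0ms=0b +1440.0ms=3b
2) 1440.0ms=3b +1440.0ms=3b
Σ=6b of 6 (125bpm 6/8) — PASS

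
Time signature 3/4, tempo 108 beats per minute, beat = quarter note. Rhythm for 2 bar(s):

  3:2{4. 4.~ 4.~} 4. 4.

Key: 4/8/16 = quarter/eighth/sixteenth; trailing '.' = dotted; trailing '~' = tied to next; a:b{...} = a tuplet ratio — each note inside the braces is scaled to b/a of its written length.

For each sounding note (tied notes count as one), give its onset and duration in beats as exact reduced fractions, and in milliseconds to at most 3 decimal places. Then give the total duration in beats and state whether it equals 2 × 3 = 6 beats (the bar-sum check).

1) 0.0ms=0b +555.556ms=1b
2) 555.556ms=1b +1944.444ms=7/2b
3) 2500.0ms=9/2b +833.333ms=3/2b
Σ=6b of 6 (108bpm 3/4) — PASS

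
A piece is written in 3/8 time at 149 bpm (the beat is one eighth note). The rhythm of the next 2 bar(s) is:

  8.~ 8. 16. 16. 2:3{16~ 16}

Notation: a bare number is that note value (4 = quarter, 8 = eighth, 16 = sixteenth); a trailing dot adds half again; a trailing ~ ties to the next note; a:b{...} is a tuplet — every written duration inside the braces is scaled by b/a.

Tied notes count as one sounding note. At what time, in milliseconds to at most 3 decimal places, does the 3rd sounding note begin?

1. 0.0ms @ 0 + 1208.054ms (3)
2. 1208.054ms @ 3 + 302.013ms (3/4)
3. 1510.067ms @ 15/4 + 302.013ms (3/4)
4. 1812.081ms @ 9/2 + 604.027ms (3/2)

note 3 onset = 15/4b = 1510.067ms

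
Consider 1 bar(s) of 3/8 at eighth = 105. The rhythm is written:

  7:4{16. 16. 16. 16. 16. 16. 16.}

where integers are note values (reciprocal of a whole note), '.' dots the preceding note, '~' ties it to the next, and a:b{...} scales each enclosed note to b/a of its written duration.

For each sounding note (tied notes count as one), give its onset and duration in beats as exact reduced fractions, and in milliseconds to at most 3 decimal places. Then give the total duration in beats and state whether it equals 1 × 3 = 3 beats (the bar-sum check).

1) 0.0ms=0b +244.898ms=3/7b
2) 244.898ms=3/7b +244.898ms=3/7b
3) 489.796ms=6/7b +244.898ms=3/7b
4) 734.694ms=9/7b +244.898ms=3/7b
5) 979.592ms=12/7b +244.898ms=3/7b
6) 1224.49ms=15/7b +244.898ms=3/7b
7) 1469.388ms=18/7b +244.898ms=3/7b
Σ=3b of 3 (105bpm 3/8) — PASS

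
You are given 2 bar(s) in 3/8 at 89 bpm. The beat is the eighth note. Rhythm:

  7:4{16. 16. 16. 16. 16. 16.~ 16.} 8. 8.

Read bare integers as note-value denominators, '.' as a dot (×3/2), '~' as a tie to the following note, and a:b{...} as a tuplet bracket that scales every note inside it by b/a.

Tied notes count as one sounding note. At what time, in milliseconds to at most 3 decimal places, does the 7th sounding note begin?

1. 0.0ms @ 0 + 288.925ms (3/7)
2. 288.925ms @ 3/7 + 288.925ms (3/7)
3. 577.849ms @ 6/7 + 288.925ms (3/7)
4. 866.774ms @ 9/7 + 288.925ms (3/7)
5. 1155.698ms @ 12/7 + 288.925ms (3/7)
6. 1444.623ms @ 15/7 + 577.849ms (6/7)
7. 2022.472ms @ 3 + 1011.236ms (3/2)
8. 3033.708ms @ 9/2 + 1011.236ms (3/2)

note 7 onset = 3b = 2022.472ms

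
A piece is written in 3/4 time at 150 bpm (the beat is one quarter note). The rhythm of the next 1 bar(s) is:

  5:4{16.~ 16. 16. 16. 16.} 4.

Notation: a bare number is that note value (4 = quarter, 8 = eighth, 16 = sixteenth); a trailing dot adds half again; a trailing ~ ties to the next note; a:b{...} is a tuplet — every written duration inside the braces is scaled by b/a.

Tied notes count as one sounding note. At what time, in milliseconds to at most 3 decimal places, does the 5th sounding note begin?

note 5 onset = 3/2b = 600.0ms

1. 0.0ms @ 0 + 240.0ms (3/5)
2. 240.0ms @ 3/5 + 120.0ms (3/10)
3. 360.0ms @ 9/10 + 120.0ms (3/10)
4. 480.0ms @ 6/5 + 120.0ms (3/10)
5. 600.0ms @ 3/2 + 600.0ms (3/2)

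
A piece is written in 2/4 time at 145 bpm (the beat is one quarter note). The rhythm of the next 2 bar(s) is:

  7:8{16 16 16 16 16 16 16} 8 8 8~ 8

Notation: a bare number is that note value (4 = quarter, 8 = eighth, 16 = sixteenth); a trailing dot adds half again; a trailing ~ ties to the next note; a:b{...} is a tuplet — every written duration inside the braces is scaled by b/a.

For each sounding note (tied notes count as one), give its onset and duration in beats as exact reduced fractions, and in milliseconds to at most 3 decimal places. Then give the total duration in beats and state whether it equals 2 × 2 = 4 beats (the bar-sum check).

1) 0.0ms=0b +118.227ms=2/7b
2) 118.227ms=2/7b +118.227ms=2/7b
3) 236.453ms=4/7b +118.227ms=2/7b
4) 354.68ms=6/7b +118.227ms=2/7b
5) 472.906ms=8/7b +118.227ms=2/7b
6) 591.133ms=10/7b +118.227ms=2/7b
7) 709.36ms=12/7b +118.227ms=2/7b
8) 827.586ms=2b +206.897ms=1/2b
9) 1034.483ms=5/2b +206.897ms=1/2b
10) 1241.379ms=3b +413.793ms=1b
Σ=4b of 4 (145bpm 2/4) — PASS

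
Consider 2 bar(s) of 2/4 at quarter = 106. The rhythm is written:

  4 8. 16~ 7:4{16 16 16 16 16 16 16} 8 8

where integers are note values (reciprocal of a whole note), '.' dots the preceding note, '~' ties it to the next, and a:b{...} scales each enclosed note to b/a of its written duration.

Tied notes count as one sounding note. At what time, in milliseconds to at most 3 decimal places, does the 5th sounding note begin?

note 5 onset = 16/7b = 1293.801ms

1. 0.0ms @ 0 + 566.038ms (1)
2. 566.038ms @ 1 + 424.528ms (3/4)
3. 990.566ms @ 7/4 + 222.372ms (11/28)
4. 1212.938ms @ 15/7 + 80.863ms (1/7)
5. 1293.801ms @ 16/7 + 80.863ms (1/7)
6. 1374.663ms @ 17/7 + 80.863ms (1/7)
7. 1455.526ms @ 18/7 + 80.863ms (1/7)
8. 1536.388ms @ 19/7 + 80.863ms (1/7)
9. 1617.251ms @ 20/7 + 80.863ms (1/7)
10. 1698.113ms @ 3 + 283.019ms (1/2)
11. 1981.132ms @ 7/2 + 283.019ms (1/2)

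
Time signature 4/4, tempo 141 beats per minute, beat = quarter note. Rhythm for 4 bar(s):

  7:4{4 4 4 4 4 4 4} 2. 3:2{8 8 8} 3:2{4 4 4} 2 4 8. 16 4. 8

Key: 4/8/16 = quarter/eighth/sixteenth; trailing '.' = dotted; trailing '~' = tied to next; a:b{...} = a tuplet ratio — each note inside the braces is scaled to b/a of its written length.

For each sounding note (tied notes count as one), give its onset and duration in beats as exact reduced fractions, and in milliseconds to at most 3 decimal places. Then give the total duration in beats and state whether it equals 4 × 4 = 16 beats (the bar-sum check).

1) 0.0ms=0b +243.161ms=4/7b
2) 243.161ms=4/7b +243.161ms=4/7b
3) 486.322ms=8/7b +243.161ms=4/7b
4) 729.483ms=12/7b +243.161ms=4/7b
5) 972.644ms=16/7b +243.161ms=4/7b
6) 1215.805ms=20/7b +243.161ms=4/7b
7) 1458.967ms=24/7b +243.161ms=4/7b
8) 1702.128ms=4b +1276.596ms=3b
9) 2978.723ms=7b +141.844ms=1/3b
10) 3120.567ms=22/3b +141.844ms=1/3b
11) 3262.411ms=23/3b +141.844ms=1/3b
12) 3404.255ms=8b +283.688ms=2/3b
13) 3687.943ms=26/3b +283.688ms=2/3b
14) 3971.631ms=28/3b +283.688ms=2/3b
15) 4255.319ms=10b +851.064ms=2b
16) 5106.383ms=12b +425.532ms=1b
17) 5531.915ms=13b +319.149ms=3/4b
18) 5851.064ms=55/4b +106.383ms=1/4b
19) 5957.447ms=14b +638.298ms=3/2b
20) 6595.745ms=31/2b +212.766ms=1/2b
Σ=16b of 16 (141bpm 4/4) — PASS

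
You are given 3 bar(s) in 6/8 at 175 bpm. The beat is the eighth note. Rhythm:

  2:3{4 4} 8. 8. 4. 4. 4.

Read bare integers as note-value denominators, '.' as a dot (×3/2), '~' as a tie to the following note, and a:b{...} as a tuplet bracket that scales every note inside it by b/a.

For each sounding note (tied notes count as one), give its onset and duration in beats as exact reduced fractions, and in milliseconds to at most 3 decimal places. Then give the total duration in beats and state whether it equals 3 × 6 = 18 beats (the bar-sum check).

1) 0.0ms=0b +1028.571ms=3b
2) 1028.571ms=3b +1028.571ms=3b
3) 2057.143ms=6b +514.286ms=3/2b
4) 2571.429ms=15/2b +514.286ms=3/2b
5) 3085.714ms=9b +1028.571ms=3b
6) 4114.286ms=12b +1028.571ms=3b
7) 5142.857ms=15b +1028.571ms=3b
Σ=18b of 18 (175bpm 6/8) — PASS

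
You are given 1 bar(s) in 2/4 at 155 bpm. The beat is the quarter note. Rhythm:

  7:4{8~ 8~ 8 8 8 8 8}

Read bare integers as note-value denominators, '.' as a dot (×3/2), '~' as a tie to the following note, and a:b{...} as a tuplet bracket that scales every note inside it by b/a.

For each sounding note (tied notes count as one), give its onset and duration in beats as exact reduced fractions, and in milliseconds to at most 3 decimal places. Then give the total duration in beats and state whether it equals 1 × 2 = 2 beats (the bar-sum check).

1) 0.0ms=0b +331.797ms=6/7b
2) 331.797ms=6/7b +110.599ms=2/7b
3) 442.396ms=8/7b +110.599ms=2/7b
4) 552.995ms=10/7b +110.599ms=2/7b
5) 663.594ms=12/7b +110.599ms=2/7b
Σ=2b of 2 (155bpm 2/4) — PASS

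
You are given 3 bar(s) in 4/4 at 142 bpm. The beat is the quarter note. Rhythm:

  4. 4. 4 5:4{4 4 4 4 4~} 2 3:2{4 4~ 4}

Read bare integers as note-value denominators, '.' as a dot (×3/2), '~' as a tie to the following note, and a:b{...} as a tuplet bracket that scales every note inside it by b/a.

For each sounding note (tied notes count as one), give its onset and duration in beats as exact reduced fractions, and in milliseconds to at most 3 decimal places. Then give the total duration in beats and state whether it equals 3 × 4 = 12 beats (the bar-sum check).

1) 0.0ms=0b +633.803ms=3/2b
2) 633.803ms=3/2b +633.803ms=3/2b
3) 1267.606ms=3b +422.535ms=1b
4) 1690.141ms=4b +338.028ms=4/5b
5) 2028.169ms=24/5b +338.028ms=4/5b
6) 2366.197ms=28/5b +338.028ms=4/5b
7) 2704.225ms=32/5b +338.028ms=4/5b
8) 3042.254ms=36/5b +1183.099ms=14/5b
9) 4225.352ms=10b +281.69ms=2/3b
10) 4507.042ms=32/3b +563.38ms=4/3b
Σ=12b of 12 (142bpm 4/4) — PASS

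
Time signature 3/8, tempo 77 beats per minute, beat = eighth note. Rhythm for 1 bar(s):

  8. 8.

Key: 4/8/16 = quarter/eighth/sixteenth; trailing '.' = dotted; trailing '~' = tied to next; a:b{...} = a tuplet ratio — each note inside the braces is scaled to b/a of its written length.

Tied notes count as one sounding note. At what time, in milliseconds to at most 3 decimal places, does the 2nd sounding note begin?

1. 0.0ms @ 0 + 1168.831ms (3/2)
2. 1168.831ms @ 3/2 + 1168.831ms (3/2)

note 2 onset = 3/2b = 1168.831ms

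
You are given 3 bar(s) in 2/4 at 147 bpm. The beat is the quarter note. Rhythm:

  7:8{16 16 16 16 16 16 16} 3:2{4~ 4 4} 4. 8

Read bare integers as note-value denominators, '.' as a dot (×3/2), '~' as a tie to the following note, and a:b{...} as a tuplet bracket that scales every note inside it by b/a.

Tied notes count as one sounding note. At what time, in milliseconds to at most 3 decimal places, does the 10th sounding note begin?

1. 0.0ms @ 0 + 116.618ms (2/7)
2. 116.618ms @ 2/7 + 116.618ms (2/7)
3. 233.236ms @ 4/7 + 116.618ms (2/7)
4. 349.854ms @ 6/7 + 116.618ms (2/7)
5. 466.472ms @ 8/7 + 116.618ms (2/7)
6. 583.09ms @ 10/7 + 116.618ms (2/7)
7. 699.708ms @ 12/7 + 116.618ms (2/7)
8. 816.327ms @ 2 + 544.218ms (4/3)
9. 1360.544ms @ 10/3 + 272.109ms (2/3)
10. 1632.653ms @ 4 + 612.245ms (3/2)
11. 2244.898ms @ 11/2 + 204.082ms (1/2)

note 10 onset = 4b = 1632.653ms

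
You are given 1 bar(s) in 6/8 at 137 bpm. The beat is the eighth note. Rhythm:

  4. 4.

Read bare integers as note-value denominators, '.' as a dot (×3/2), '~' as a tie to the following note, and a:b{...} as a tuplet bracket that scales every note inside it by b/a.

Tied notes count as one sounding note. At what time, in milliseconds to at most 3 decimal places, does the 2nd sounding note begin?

note 2 onset = 3b = 1313.869ms

1. 0.0ms @ 0 + 1313.869ms (3)
2. 1313.869ms @ 3 + 1313.869ms (3)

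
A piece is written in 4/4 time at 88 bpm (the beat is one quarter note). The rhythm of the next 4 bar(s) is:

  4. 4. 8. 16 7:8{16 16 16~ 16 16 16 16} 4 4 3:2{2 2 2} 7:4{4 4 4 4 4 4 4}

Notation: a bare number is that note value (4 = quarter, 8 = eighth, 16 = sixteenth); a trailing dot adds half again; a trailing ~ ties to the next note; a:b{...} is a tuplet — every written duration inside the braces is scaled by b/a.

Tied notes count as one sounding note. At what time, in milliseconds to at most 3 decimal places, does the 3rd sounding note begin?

1. 0.0ms @ 0 + 1022.727ms (3/2)
2. 1022.727ms @ 3/2 + 1022.727ms (3/2)
3. 2045.455ms @ 3 + 511.364ms (3/4)
4. 2556.818ms @ 15/4 + 170.455ms (1/4)
5. 2727.273ms @ 4 + 194.805ms (2/7)
6. 2922.078ms @ 30/7 + 194.805ms (2/7)
7. 3116.883ms @ 32/7 + 389.61ms (4/7)
8. 3506.494ms @ 36/7 + 194.805ms (2/7)
9. 3701.299ms @ 38/7 + 194.805ms (2/7)
10. 3896.104ms @ 40/7 + 194.805ms (2/7)
11. 4090.909ms @ 6 + 681.818ms (1)
12. 4772.727ms @ 7 + 681.818ms (1)
13. 5454.545ms @ 8 + 909.091ms (4/3)
14. 6363.636ms @ 28/3 + 909.091ms (4/3)
15. 7272.727ms @ 32/3 + 909.091ms (4/3)
16. 8181.818ms @ 12 + 389.61ms (4/7)
17. 8571.429ms @ 88/7 + 389.61ms (4/7)
18. 8961.039ms @ 92/7 + 389.61ms (4/7)
19. 9350.649ms @ 96/7 + 389.61ms (4/7)
20. 9740.26ms @ 100/7 + 389.61ms (4/7)
21. 10129.87ms @ 104/7 + 389.61ms (4/7)
22. 10519.481ms @ 108/7 + 389.61ms (4/7)

note 3 onset = 3b = 2045.455ms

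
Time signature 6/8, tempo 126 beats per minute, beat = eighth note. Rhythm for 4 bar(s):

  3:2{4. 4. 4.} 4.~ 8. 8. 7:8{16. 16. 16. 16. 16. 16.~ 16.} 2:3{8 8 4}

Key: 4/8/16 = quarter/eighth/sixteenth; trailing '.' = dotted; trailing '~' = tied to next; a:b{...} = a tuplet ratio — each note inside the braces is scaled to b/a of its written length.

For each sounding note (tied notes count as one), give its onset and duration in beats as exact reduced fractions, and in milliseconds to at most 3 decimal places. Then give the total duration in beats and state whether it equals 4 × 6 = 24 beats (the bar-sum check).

1) 0.0ms=0b +952.381ms=2b
2) 952.381ms=2b +952.381ms=2b
3) 1904.762ms=4b +952.381ms=2b
4) 2857.143ms=6b +2142.857ms=9/2b
5) 5000.0ms=21/2b +714.286ms=3/2b
6) 5714.286ms=12b +408.163ms=6/7b
7) 6122.449ms=90/7b +408.163ms=6/7b
8) 6530.612ms=96/7b +408.163ms=6/7b
9) 6938.776ms=102/7b +408.163ms=6/7b
10) 7346.939ms=108/7b +408.163ms=6/7b
11) 7755.102ms=114/7b +816.327ms=12/7b
12) 8571.429ms=18b +714.286ms=3/2b
13) 9285.714ms=39/2b +714.286ms=3/2b
14) 10000.0ms=21b +1428.571ms=3b
Σ=24b of 24 (126bpm 6/8) — PASS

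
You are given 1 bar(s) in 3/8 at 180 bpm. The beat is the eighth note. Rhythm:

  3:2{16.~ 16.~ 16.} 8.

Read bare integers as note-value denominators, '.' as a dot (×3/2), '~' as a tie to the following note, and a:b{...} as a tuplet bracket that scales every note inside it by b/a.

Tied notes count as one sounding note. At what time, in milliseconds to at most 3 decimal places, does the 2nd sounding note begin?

1. 0.0ms @ 0 + 500.0ms (3/2)
2. 500.0ms @ 3/2 + 500.0ms (3/2)

note 2 onset = 3/2b = 500.0ms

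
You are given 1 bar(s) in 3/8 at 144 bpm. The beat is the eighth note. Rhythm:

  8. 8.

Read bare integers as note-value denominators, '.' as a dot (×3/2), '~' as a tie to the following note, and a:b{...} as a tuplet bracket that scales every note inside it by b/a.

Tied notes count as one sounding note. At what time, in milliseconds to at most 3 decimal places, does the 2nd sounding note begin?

note 2 onset = 3/2b = 625.0ms

1. 0.0ms @ 0 + 625.0ms (3/2)
2. 625.0ms @ 3/2 + 625.0ms (3/2)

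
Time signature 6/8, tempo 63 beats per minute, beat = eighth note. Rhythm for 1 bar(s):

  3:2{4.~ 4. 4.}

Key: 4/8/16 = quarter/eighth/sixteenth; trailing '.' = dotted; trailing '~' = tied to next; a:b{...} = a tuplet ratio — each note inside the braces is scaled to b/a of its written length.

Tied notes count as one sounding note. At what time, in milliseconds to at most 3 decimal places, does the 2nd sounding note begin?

note 2 onset = 4b = 3809.524ms

1. 0.0ms @ 0 + 3809.524ms (4)
2. 3809.524ms @ 4 + 1904.762ms (2)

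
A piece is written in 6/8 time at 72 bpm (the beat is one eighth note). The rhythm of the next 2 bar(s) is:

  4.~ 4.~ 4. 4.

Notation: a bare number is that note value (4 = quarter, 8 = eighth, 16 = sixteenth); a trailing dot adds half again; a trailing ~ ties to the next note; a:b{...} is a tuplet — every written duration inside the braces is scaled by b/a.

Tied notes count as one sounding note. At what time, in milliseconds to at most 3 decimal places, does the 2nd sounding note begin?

1. 0.0ms @ 0 + 7500.0ms (9)
2. 7500.0ms @ 9 + 2500.0ms (3)

note 2 onset = 9b = 7500.0ms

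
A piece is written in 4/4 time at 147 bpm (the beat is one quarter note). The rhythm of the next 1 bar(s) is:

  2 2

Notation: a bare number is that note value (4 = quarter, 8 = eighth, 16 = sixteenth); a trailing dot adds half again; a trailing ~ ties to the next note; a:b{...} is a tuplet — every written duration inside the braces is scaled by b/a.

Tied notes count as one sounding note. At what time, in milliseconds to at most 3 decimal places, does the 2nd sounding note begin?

1. 0.0ms @ 0 + 816.327ms (2)
2. 816.327ms @ 2 + 816.327ms (2)

note 2 onset = 2b = 816.327ms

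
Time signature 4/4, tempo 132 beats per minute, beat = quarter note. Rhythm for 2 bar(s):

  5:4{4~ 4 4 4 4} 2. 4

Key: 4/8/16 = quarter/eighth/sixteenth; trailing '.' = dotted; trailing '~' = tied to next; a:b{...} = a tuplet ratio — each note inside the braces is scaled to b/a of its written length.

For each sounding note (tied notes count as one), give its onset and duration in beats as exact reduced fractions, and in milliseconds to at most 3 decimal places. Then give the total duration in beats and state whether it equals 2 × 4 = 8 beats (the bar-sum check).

1) 0.0ms=0b +727.273ms=8/5b
2) 727.273ms=8/5b +363.636ms=4/5b
3) 1090.909ms=12/5b +363.636ms=4/5b
4) 1454.545ms=16/5b +363.636ms=4/5b
5) 1818.182ms=4b +1363.636ms=3b
6) 3181.818ms=7b +454.545ms=1b
Σ=8b of 8 (132bpm 4/4) — PASS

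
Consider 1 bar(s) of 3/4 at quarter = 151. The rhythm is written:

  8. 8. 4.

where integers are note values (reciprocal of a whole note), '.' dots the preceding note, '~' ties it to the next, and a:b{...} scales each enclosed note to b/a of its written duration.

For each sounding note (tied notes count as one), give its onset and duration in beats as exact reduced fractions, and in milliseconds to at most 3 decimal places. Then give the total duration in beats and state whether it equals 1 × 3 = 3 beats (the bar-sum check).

1) 0.0ms=0b +298.013ms=3/4b
2) 298.013ms=3/4b +298.013ms=3/4b
3) 596.026ms=3/2b +596.026ms=3/2b
Σ=3b of 3 (151bpm 3/4) — PASS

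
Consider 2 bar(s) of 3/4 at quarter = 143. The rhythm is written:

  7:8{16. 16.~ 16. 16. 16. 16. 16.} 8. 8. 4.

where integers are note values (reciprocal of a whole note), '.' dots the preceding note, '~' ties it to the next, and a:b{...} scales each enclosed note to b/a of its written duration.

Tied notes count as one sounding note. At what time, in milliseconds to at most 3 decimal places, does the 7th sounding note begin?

1. 0.0ms @ 0 + 179.82ms (3/7)
2. 179.82ms @ 3/7 + 359.64ms (6/7)
3. 539.461ms @ 9/7 + 179.82ms (3/7)
4. 719.281ms @ 12/7 + 179.82ms (3/7)
5. 899.101ms @ 15/7 + 179.82ms (3/7)
6. 1078.921ms @ 18/7 + 179.82ms (3/7)
7. 1258.741ms @ 3 + 314.685ms (3/4)
8. 1573.427ms @ 15/4 + 314.685ms (3/4)
9. 1888.112ms @ 9/2 + 629.371ms (3/2)

note 7 onset = 3b = 1258.741ms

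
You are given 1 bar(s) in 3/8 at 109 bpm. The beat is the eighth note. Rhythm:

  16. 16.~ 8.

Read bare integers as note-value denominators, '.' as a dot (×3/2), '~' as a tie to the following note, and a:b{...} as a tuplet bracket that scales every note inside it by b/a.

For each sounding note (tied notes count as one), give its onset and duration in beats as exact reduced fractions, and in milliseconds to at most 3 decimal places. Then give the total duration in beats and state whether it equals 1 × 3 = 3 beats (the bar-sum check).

1) 0.0ms=0b +412.844ms=3/4b
2) 412.844ms=3/4b +1238.532ms=9/4b
Σ=3b of 3 (109bpm 3/8) — PASS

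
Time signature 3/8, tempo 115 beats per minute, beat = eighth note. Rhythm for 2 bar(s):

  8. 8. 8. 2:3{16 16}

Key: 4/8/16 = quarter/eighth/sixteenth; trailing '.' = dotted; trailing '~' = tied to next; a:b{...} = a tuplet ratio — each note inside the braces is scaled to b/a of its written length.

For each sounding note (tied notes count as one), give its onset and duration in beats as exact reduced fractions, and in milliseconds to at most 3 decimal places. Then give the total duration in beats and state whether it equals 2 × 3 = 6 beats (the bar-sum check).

1) 0.0ms=0b +782.609ms=3/2b
2) 782.609ms=3/2b +782.609ms=3/2b
3) 1565.217ms=3b +782.609ms=3/2b
4) 2347.826ms=9/2b +391.304ms=3/4b
5) 2739.13ms=21/4b +391.304ms=3/4b
Σ=6b of 6 (115bpm 3/8) — PASS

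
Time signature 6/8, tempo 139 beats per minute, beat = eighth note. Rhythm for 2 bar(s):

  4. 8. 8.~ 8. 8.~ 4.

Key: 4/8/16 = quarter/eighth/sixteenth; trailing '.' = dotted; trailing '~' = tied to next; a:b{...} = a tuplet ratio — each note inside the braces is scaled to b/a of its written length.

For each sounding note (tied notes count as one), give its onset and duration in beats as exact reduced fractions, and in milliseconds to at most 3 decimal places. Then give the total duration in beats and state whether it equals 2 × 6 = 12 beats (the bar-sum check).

1) 0.0ms=0b +1294.964ms=3b
2) 1294.964ms=3b +647.482ms=3/2b
3) 1942.446ms=9/2b +1294.964ms=3b
4) 3237.41ms=15/2b +1942.446ms=9/2b
Σ=12b of 12 (139bpm 6/8) — PASS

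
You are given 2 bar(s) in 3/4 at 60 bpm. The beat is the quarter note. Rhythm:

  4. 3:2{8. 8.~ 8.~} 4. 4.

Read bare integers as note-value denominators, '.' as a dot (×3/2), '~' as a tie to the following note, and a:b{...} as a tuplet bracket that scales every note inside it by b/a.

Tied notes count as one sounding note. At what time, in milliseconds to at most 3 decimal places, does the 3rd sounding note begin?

1. 0.0ms @ 0 + 1500.0ms (3/2)
2. 1500.0ms @ 3/2 + 500.0ms (1/2)
3. 2000.0ms @ 2 + 2500.0ms (5/2)
4. 4500.0ms @ 9/2 + 1500.0ms (3/2)

note 3 onset = 2b = 2000.0ms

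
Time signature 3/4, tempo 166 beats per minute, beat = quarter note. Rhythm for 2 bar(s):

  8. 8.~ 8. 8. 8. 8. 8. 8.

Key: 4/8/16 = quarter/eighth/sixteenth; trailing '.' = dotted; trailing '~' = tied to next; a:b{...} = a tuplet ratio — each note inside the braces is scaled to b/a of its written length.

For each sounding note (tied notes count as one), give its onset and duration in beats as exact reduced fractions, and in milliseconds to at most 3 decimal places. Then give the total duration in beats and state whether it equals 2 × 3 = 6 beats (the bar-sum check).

1) 0.0ms=0b +271.084ms=3/4b
2) 271.084ms=3/4b +542.169ms=3/2b
3) 813.253ms=9/4b +271.084ms=3/4b
4) 1084.337ms=3b +271.084ms=3/4b
5) 1355.422ms=15/4b +271.084ms=3/4b
6) 1626.506ms=9/2b +271.084ms=3/4b
7) 1897.59ms=21/4b +271.084ms=3/4b
Σ=6b of 6 (166bpm 3/4) — PASS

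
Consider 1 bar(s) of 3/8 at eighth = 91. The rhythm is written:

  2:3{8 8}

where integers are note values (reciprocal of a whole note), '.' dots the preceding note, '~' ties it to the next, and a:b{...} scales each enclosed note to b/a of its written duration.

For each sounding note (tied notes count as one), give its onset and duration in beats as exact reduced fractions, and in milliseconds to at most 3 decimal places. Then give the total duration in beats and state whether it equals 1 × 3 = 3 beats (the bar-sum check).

1) 0.0ms=0b +989.011ms=3/2b
2) 989.011ms=3/2b +989.011ms=3/2b
Σ=3b of 3 (91bpm 3/8) — PASS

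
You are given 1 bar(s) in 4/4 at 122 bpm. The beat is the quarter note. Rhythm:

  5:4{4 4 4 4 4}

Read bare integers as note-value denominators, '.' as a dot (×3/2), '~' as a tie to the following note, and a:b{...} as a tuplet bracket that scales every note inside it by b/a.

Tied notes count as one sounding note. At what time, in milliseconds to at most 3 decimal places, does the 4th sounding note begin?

1. 0.0ms @ 0 + 393.443ms (4/5)
2. 393.443ms @ 4/5 + 393.443ms (4/5)
3. 786.885ms @ 8/5 + 393.443ms (4/5)
4. 1180.328ms @ 12/5 + 393.443ms (4/5)
5. 1573.77ms @ 16/5 + 393.443ms (4/5)

note 4 onset = 12/5b = 1180.328ms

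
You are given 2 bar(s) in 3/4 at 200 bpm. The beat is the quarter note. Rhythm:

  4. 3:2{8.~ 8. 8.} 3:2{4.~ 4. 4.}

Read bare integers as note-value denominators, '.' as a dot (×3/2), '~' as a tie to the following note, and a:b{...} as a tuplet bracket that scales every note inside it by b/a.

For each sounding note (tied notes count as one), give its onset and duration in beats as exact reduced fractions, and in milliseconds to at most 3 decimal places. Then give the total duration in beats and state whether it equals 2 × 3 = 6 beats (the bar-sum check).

1) 0.0ms=0b +450.0ms=3/2b
2) 450.0ms=3/2b +300.0ms=1b
3) 750.0ms=5/2b +150.0ms=1/2b
4) 900.0ms=3b +600.0ms=2b
5) 1500.0ms=5b +300.0ms=1b
Σ=6b of 6 (200bpm 3/4) — PASS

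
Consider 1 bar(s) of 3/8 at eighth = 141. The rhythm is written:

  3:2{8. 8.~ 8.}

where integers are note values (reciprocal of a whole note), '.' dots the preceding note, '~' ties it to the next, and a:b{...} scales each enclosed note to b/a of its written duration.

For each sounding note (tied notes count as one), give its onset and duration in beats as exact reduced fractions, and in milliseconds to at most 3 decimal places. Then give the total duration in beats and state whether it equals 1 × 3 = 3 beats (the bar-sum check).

1) 0.0ms=0b +425.532ms=1b
2) 425.532ms=1b +851.064ms=2b
Σ=3b of 3 (141bpm 3/8) — PASS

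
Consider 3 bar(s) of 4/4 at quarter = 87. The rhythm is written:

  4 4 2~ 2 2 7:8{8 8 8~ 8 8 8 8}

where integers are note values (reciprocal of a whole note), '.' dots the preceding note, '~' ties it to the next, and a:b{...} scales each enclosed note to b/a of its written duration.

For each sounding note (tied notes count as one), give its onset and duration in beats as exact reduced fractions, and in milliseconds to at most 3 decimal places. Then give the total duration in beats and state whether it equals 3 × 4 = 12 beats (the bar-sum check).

1) 0.0ms=0b +689.655ms=1b
2) 689.655ms=1b +689.655ms=1b
3) 1379.31ms=2b +2758.621ms=4b
4) 4137.931ms=6b +1379.31ms=2b
5) 5517.241ms=8b +394.089ms=4/7b
6) 5911.33ms=60/7b +394.089ms=4/7b
7) 6305.419ms=64/7b +788.177ms=8/7b
8) 7093.596ms=72/7b +394.089ms=4/7b
9) 7487.685ms=76/7b +394.089ms=4/7b
10) 7881.773ms=80/7b +394.089ms=4/7b
Σ=12b of 12 (87bpm 4/4) — PASS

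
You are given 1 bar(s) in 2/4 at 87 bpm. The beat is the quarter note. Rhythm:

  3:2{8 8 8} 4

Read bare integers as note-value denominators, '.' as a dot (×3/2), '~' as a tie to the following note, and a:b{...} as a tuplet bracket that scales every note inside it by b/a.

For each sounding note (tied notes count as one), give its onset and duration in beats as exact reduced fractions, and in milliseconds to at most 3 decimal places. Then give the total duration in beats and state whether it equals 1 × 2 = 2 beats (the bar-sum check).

1) 0.0ms=0b +229.885ms=1/3b
2) 229.885ms=1/3b +229.885ms=1/3b
3) 459.77ms=2/3b +229.885ms=1/3b
4) 689.655ms=1b +689.655ms=1b
Σ=2b of 2 (87bpm 2/4) — PASS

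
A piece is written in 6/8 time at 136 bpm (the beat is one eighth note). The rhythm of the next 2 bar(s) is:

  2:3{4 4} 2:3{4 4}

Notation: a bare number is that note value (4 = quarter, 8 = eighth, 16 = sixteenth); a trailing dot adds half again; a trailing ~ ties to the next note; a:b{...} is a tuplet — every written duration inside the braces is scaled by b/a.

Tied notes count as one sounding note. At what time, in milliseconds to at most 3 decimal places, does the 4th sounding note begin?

note 4 onset = 9b = 3970.588ms

1. 0.0ms @ 0 + 1323.529ms (3)
2. 1323.529ms @ 3 + 1323.529ms (3)
3. 2647.059ms @ 6 + 1323.529ms (3)
4. 3970.588ms @ 9 + 1323.529ms (3)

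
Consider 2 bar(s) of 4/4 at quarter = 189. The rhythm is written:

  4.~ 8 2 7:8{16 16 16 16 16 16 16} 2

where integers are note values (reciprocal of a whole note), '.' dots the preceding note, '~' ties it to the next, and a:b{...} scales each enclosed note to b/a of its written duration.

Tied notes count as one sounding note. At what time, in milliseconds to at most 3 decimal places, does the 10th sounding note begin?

1. 0.0ms @ 0 + 634.921ms (2)
2. 634.921ms @ 2 + 634.921ms (2)
3. 1269.841ms @ 4 + 90.703ms (2/7)
4. 1360.544ms @ 30/7 + 90.703ms (2/7)
5. 1451.247ms @ 32/7 + 90.703ms (2/7)
6. 1541.95ms @ 34/7 + 90.703ms (2/7)
7. 1632.653ms @ 36/7 + 90.703ms (2/7)
8. 1723.356ms @ 38/7 + 90.703ms (2/7)
9. 1814.059ms @ 40/7 + 90.703ms (2/7)
10. 1904.762ms @ 6 + 634.921ms (2)

note 10 onset = 6b = 1904.762ms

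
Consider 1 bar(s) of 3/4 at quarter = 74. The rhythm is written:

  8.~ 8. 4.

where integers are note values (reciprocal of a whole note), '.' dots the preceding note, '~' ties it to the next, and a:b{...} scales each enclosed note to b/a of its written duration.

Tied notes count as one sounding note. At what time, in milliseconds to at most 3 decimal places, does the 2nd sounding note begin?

1. 0.0ms @ 0 + 1216.216ms (3/2)
2. 1216.216ms @ 3/2 + 1216.216ms (3/2)

note 2 onset = 3/2b = 1216.216ms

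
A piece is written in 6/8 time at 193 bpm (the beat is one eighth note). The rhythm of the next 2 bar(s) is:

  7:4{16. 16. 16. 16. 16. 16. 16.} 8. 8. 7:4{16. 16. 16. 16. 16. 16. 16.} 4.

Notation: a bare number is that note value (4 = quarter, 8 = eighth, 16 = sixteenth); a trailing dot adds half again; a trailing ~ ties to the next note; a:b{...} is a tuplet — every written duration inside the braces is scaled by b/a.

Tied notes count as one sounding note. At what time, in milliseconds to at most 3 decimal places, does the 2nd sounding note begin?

1. 0.0ms @ 0 + 133.235ms (3/7)
2. 133.235ms @ 3/7 + 133.235ms (3/7)
3. 266.469ms @ 6/7 + 133.235ms (3/7)
4. 399.704ms @ 9/7 + 133.235ms (3/7)
5. 532.939ms @ 12/7 + 133.235ms (3/7)
6. 666.173ms @ 15/7 + 133.235ms (3/7)
7. 799.408ms @ 18/7 + 133.235ms (3/7)
8. 932.642ms @ 3 + 466.321ms (3/2)
9. 1398.964ms @ 9/2 + 466.321ms (3/2)
10. 1865.285ms @ 6 + 133.235ms (3/7)
11. 1998.52ms @ 45/7 + 133.235ms (3/7)
12. 2131.754ms @ 48/7 + 133.235ms (3/7)
13. 2264.989ms @ 51/7 + 133.235ms (3/7)
14. 2398.224ms @ 54/7 + 133.235ms (3/7)
15. 2531.458ms @ 57/7 + 133.235ms (3/7)
16. 2664.693ms @ 60/7 + 133.235ms (3/7)
17. 2797.927ms @ 9 + 932.642ms (3)

note 2 onset = 3/7b = 133.235ms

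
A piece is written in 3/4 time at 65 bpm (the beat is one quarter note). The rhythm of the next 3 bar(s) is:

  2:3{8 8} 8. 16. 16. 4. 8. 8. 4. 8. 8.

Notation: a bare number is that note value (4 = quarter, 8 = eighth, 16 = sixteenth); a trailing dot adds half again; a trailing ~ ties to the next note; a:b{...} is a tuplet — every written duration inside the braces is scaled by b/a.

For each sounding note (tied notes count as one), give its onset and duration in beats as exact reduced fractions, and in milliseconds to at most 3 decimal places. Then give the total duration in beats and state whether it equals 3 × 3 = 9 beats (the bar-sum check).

1) 0.0ms=0b +692.308ms=3/4b
2) 692.308ms=3/4b +692.308ms=3/4b
3) 1384.615ms=3/2b +692.308ms=3/4b
4) 2076.923ms=9/4b +346.154ms=3/8b
5) 2423.077ms=21/8b +346.154ms=3/8b
6) 2769.231ms=3b +1384.615ms=3/2b
7) 4153.846ms=9/2b +692.308ms=3/4b
8) 4846.154ms=21/4b +692.308ms=3/4b
9) 5538.462ms=6b +1384.615ms=3/2b
10) 6923.077ms=15/2b +692.308ms=3/4b
11) 7615.385ms=33/4b +692.308ms=3/4b
Σ=9b of 9 (65bpm 3/4) — PASS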